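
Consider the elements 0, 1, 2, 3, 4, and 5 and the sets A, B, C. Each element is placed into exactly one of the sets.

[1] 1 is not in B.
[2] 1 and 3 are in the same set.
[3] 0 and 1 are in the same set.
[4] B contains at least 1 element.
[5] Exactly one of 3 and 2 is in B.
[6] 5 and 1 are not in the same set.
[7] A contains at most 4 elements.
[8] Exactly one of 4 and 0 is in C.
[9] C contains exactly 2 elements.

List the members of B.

B = {2}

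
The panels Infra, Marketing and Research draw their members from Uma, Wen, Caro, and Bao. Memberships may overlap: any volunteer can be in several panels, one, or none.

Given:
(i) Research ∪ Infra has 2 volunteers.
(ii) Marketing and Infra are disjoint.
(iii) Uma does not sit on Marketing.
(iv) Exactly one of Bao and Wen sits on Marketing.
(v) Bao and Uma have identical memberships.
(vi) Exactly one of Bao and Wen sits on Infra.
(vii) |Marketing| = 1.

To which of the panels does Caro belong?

Caro: none

From (iii): Uma ∉ Marketing.
(v): Bao matches Uma: Bao ∉ Marketing.
(iv) (exactly one): Wen ∈ Marketing.
(vii): Marketing already has 1, so the rest are out.
(ii) (disjoint): Wen ∉ Infra.
(vi) (exactly one): Bao ∈ Infra.
(v): Uma matches Bao: Uma ∈ Infra.
Suppose Caro ∈ Infra: no assignment then satisfies all the clues, so Caro ∉ Infra.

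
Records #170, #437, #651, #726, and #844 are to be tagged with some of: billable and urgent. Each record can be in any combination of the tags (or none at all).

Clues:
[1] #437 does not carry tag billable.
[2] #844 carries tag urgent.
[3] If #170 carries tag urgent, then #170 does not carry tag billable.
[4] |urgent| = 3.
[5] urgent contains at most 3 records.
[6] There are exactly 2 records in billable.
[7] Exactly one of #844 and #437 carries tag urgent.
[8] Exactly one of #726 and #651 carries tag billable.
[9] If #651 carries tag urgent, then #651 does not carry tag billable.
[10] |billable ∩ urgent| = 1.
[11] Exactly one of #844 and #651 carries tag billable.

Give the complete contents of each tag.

billable = {#726, #844}; urgent = {#170, #651, #844}

From (1): #437 ∉ billable.
From (2): #844 ∈ urgent.
(7) (exactly one): #437 ∉ urgent.
Suppose #170 ∈ billable: no assignment then satisfies all the clues, so #170 ∉ billable.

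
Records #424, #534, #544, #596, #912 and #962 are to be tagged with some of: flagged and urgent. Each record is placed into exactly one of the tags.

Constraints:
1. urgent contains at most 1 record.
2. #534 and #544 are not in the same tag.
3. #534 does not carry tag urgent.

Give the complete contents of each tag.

From (3): #534 ∉ urgent.
Only one tag left: #534 ∈ flagged.
(2): #544 ∉ flagged.
Only one tag left: #544 ∈ urgent.
(1): urgent already has 1, so the rest are out.
Only one tag left: #424 ∈ flagged.
Only one tag left: #596 ∈ flagged.
Only one tag left: #912 ∈ flagged.
Only one tag left: #962 ∈ flagged.

flagged = {#424, #534, #596, #912, #962}; urgent = {#544}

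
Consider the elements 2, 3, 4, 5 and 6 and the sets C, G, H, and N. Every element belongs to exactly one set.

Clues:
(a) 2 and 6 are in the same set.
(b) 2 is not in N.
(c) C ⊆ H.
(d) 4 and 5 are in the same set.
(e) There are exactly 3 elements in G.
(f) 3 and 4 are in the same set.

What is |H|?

2

From (b): 2 ∉ N.
(a): 6 matches 2: 6 ∉ N.
Suppose 2 ∈ C: no assignment then satisfies all the clues, so 2 ∉ C.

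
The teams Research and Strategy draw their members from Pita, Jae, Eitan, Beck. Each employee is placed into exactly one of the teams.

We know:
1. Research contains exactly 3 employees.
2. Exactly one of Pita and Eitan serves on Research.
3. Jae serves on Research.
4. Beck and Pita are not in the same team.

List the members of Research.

Research = {Beck, Eitan, Jae}

From (3): Jae ∈ Research.
Suppose Pita ∈ Research: no assignment then satisfies all the clues, so Pita ∉ Research.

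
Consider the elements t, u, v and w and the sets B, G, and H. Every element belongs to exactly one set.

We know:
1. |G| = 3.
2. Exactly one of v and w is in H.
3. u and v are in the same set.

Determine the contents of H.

H = {w}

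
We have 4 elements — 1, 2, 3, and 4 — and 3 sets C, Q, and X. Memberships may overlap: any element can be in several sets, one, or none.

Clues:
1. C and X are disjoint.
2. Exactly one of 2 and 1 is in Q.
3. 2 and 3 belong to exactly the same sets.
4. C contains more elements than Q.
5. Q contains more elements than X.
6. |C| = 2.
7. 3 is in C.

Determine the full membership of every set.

C = {2, 3}; Q = {1}; X = {}

From (7): 3 ∈ C.
(1) (disjoint): 3 ∉ X.
(3): 2 matches 3: 2 ∈ C.
(3): 2 matches 3: 2 ∉ X.
(6): C already has 2, so the rest are out.
Suppose 1 ∉ Q: no assignment then satisfies all the clues, so 1 ∈ Q.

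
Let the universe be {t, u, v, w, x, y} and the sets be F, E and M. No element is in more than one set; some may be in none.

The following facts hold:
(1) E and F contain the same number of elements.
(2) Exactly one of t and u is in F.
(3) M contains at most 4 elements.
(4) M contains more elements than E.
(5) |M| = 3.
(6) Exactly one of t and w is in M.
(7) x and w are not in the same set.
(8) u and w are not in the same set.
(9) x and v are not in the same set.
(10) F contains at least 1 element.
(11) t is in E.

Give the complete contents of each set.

F = {u}; E = {t}; M = {v, w, y}

From (11): t ∈ E.
(2) (exactly one): u ∈ F.
(6) (exactly one): w ∈ M.
(7): x ∉ M.
(5): only 3 candidates remain for M, so all are in.
Suppose x ∈ F: no assignment then satisfies all the clues, so x ∉ F.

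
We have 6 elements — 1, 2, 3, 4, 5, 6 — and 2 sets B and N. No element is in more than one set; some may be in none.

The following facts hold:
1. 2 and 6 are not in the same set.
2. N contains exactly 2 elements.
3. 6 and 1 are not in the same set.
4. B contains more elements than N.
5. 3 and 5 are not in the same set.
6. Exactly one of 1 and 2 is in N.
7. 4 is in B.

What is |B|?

3

From (7): 4 ∈ B.
Suppose 6 ∈ N: no assignment then satisfies all the clues, so 6 ∉ N.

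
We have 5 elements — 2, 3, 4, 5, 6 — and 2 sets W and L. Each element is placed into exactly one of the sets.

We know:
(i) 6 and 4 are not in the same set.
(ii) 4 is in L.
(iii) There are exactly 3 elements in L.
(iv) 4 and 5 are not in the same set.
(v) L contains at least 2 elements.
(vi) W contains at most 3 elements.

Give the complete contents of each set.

From (ii): 4 ∈ L.
(i): 6 ∉ L.
(iv): 5 ∉ L.
Only one set left: 5 ∈ W.
Only one set left: 6 ∈ W.
(iii): only 3 candidates remain for L, so all are in.

W = {5, 6}; L = {2, 3, 4}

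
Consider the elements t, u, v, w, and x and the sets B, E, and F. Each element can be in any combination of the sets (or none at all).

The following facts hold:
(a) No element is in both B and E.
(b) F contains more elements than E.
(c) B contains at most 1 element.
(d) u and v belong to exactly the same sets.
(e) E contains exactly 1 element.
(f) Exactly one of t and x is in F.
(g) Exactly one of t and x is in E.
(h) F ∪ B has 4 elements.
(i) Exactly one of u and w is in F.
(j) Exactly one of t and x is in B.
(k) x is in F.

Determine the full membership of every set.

From (k): x ∈ F.
(f) (exactly one): t ∉ F.
Suppose t ∉ B: no assignment then satisfies all the clues, so t ∈ B.

B = {t}; E = {x}; F = {u, v, x}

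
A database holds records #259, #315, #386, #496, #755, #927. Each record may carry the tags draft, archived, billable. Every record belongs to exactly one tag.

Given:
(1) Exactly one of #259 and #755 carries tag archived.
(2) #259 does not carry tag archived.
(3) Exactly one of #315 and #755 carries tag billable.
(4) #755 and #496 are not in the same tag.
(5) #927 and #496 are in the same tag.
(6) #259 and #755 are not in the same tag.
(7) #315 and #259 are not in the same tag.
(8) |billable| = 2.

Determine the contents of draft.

draft = {#259, #496, #927}

From (2): #259 ∉ archived.
(1) (exactly one): #755 ∈ archived.
(3) (exactly one): #315 ∈ billable.
(4): #496 ∉ archived.
(5): #927 matches #496: #927 ∉ archived.
(7): #259 ∉ billable.
Only one tag left: #259 ∈ draft.
Suppose #386 ∈ draft: no assignment then satisfies all the clues, so #386 ∉ draft.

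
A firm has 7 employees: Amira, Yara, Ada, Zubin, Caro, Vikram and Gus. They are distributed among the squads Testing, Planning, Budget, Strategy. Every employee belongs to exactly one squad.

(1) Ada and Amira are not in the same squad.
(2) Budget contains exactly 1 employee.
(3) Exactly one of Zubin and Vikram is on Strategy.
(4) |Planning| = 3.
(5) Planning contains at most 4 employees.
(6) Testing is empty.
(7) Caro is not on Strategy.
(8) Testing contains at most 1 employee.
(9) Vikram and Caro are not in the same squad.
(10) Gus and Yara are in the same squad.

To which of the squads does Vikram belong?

Vikram: Strategy

From (7): Caro ∉ Strategy.
(6): Testing already has 0, so the rest are out.
Suppose Vikram ∈ Planning: no assignment then satisfies all the clues, so Vikram ∉ Planning.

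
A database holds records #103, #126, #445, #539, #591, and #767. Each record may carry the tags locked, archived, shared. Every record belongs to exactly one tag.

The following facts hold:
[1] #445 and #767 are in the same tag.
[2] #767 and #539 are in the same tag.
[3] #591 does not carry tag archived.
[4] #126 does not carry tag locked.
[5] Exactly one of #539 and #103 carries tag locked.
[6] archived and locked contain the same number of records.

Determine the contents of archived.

archived = {#126}

From (3): #591 ∉ archived.
From (4): #126 ∉ locked.
Suppose #103 ∈ archived: no assignment then satisfies all the clues, so #103 ∉ archived.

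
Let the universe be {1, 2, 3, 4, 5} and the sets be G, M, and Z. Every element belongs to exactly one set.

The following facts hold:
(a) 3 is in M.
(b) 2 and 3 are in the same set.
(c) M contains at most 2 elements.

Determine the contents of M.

From (a): 3 ∈ M.
(b): 2 matches 3: 2 ∉ G.
(b): 2 matches 3: 2 ∈ M.
(c): M already has 2, so the rest are out.

M = {2, 3}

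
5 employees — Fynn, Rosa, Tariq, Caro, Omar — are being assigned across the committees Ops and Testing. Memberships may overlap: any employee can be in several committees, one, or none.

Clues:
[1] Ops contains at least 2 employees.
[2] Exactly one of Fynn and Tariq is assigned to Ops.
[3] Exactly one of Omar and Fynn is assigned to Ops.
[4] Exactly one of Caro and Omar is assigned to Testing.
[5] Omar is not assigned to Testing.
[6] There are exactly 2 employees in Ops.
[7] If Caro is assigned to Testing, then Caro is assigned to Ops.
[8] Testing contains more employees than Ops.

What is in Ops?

Ops = {Caro, Fynn}

From (5): Omar ∉ Testing.
(4) (exactly one): Caro ∈ Testing.
(7): Caro ∈ Ops.
Suppose Fynn ∉ Ops: no assignment then satisfies all the clues, so Fynn ∈ Ops.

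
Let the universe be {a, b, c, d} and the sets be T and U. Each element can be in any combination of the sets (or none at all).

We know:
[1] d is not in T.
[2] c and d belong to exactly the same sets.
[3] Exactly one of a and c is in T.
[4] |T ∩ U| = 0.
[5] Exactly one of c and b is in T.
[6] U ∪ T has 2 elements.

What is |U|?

0

From (1): d ∉ T.
(2): c matches d: c ∉ T.
(3) (exactly one): a ∈ T.
(5) (exactly one): b ∈ T.
Suppose a ∈ U: no assignment then satisfies all the clues, so a ∉ U.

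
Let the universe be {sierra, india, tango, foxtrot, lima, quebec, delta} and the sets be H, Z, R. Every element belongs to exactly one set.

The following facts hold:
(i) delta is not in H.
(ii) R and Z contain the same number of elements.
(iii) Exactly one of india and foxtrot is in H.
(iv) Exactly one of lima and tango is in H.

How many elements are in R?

2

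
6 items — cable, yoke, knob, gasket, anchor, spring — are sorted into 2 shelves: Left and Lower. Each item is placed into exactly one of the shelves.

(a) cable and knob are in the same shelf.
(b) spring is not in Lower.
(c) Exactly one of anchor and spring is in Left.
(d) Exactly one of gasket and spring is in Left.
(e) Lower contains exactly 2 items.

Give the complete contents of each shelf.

Left = {cable, knob, spring, yoke}; Lower = {anchor, gasket}

From (b): spring ∉ Lower.
Only one shelf left: spring ∈ Left.
(c) (exactly one): anchor ∉ Left.
(d) (exactly one): gasket ∉ Left.
Only one shelf left: gasket ∈ Lower.
Only one shelf left: anchor ∈ Lower.
(e): Lower already has 2, so the rest are out.
Only one shelf left: cable ∈ Left.
Only one shelf left: yoke ∈ Left.
Only one shelf left: knob ∈ Left.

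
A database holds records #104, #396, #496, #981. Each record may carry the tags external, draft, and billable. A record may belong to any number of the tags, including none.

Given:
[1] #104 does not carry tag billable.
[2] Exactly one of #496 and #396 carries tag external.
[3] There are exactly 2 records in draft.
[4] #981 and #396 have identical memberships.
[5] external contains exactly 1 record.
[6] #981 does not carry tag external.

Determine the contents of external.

external = {#496}

From (1): #104 ∉ billable.
From (6): #981 ∉ external.
(4): #396 matches #981: #396 ∉ external.
(2) (exactly one): #496 ∈ external.
(5): external already has 1, so the rest are out.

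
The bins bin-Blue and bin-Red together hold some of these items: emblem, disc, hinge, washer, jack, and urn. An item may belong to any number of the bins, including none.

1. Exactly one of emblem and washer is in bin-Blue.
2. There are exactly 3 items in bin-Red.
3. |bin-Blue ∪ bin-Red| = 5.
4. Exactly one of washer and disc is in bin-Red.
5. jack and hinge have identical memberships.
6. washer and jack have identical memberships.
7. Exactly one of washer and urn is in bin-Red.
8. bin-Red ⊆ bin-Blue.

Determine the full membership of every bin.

bin-Blue = {disc, hinge, jack, urn, washer}; bin-Red = {hinge, jack, washer}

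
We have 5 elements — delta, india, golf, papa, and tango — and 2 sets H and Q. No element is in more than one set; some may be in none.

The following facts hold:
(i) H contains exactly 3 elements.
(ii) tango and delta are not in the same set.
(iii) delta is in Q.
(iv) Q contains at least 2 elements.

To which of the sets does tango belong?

From (iii): delta ∈ Q.
(ii): tango ∉ Q.
Suppose tango ∉ H: no assignment then satisfies all the clues, so tango ∈ H.

tango: H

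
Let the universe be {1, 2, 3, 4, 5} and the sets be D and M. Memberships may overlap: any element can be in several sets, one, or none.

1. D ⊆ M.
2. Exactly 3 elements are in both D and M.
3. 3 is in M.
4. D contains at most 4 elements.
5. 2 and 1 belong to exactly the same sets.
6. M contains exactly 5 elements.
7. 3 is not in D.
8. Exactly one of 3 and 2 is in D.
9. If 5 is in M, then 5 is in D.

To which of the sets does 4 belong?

4: M

From (3): 3 ∈ M.
From (7): 3 ∉ D.
(6): only 5 candidates remain for M, so all are in.
(8) (exactly one): 2 ∈ D.
(9): 5 ∈ D.
(5): 1 matches 2: 1 ∈ D.
Suppose 4 ∈ D: no assignment then satisfies all the clues, so 4 ∉ D.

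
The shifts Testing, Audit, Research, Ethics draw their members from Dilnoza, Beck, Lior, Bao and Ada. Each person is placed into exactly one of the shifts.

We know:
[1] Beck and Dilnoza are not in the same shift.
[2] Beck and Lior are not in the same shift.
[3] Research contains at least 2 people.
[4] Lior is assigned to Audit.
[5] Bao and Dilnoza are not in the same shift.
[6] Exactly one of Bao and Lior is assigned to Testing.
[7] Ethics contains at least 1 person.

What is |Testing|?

From (4): Lior ∈ Audit.
(2): Beck ∉ Audit.
(6) (exactly one): Bao ∈ Testing.
(5): Dilnoza ∉ Testing.
Suppose Dilnoza ∈ Audit: no assignment then satisfies all the clues, so Dilnoza ∉ Audit.

1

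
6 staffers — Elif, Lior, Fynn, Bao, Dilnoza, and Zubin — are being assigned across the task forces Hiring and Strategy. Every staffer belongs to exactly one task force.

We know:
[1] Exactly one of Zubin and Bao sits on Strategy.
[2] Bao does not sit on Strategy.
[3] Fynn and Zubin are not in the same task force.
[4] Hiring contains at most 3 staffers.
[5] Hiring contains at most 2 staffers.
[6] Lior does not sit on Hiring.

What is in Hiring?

Hiring = {Bao, Fynn}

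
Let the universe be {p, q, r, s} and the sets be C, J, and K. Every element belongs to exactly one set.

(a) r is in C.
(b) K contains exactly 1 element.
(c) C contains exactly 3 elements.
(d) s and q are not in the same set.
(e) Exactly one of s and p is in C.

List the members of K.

K = {s}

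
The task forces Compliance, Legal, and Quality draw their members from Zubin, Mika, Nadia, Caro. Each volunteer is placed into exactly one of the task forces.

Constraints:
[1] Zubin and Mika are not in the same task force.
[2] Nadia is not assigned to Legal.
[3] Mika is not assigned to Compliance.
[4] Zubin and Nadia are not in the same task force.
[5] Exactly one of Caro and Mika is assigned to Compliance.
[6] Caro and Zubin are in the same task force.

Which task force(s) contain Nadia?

Nadia: Quality

From (2): Nadia ∉ Legal.
From (3): Mika ∉ Compliance.
(5) (exactly one): Caro ∈ Compliance.
(6): Zubin matches Caro: Zubin ∈ Compliance.
(4): Nadia ∉ Compliance.
Only one task force left: Nadia ∈ Quality.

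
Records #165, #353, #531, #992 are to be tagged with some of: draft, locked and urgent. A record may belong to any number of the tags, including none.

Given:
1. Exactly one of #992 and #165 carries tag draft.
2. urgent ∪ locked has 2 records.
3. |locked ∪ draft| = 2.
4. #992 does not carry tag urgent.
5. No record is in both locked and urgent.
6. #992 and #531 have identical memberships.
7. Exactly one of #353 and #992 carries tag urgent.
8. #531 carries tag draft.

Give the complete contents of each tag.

draft = {#531, #992}; locked = {}; urgent = {#165, #353}

From (4): #992 ∉ urgent.
From (8): #531 ∈ draft.
(6): #992 matches #531: #992 ∈ draft.
(6): #531 matches #992: #531 ∉ urgent.
(7) (exactly one): #353 ∈ urgent.
(1) (exactly one): #165 ∉ draft.
(5) (disjoint): #353 ∉ locked.
Suppose #165 ∈ locked: no assignment then satisfies all the clues, so #165 ∉ locked.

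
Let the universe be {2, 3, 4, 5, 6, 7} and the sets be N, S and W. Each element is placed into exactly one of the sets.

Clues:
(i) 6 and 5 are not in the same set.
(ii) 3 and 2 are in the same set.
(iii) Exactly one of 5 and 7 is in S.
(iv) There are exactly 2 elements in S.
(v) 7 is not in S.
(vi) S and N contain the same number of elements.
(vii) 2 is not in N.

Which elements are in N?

N = {6, 7}

From (v): 7 ∉ S.
From (vii): 2 ∉ N.
(ii): 3 matches 2: 3 ∉ N.
(iii) (exactly one): 5 ∈ S.
(i): 6 ∉ S.
Suppose 4 ∈ N: no assignment then satisfies all the clues, so 4 ∉ N.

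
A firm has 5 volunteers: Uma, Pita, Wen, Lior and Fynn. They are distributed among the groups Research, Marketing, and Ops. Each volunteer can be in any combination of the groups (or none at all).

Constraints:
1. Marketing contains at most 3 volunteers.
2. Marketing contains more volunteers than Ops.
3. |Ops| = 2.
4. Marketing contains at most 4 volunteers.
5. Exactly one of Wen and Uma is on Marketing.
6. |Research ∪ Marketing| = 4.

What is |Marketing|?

3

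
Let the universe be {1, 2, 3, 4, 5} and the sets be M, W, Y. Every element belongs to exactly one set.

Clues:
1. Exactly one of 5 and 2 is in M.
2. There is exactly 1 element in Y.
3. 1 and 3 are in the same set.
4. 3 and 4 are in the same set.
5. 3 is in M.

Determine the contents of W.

W = {}

From (5): 3 ∈ M.
(3): 1 matches 3: 1 ∈ M.
(4): 4 matches 3: 4 ∈ M.
Suppose 2 ∈ W: no assignment then satisfies all the clues, so 2 ∉ W.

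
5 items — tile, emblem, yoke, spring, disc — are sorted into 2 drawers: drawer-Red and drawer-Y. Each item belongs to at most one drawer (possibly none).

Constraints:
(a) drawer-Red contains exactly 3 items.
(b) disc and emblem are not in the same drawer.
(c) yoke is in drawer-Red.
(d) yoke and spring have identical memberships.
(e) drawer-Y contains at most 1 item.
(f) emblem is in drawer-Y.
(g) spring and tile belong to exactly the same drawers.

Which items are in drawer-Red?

drawer-Red = {spring, tile, yoke}

From (c): yoke ∈ drawer-Red.
From (f): emblem ∈ drawer-Y.
(b): disc ∉ drawer-Y.
(d): spring matches yoke: spring ∈ drawer-Red.
(e): drawer-Y already has 1, so the rest are out.
(g): tile matches spring: tile ∈ drawer-Red.
(a): drawer-Red already has 3, so the rest are out.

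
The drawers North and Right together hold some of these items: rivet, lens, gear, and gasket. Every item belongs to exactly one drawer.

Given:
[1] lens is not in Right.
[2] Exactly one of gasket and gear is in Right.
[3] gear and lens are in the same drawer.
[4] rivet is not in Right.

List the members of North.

From (1): lens ∉ Right.
From (4): rivet ∉ Right.
(3): gear matches lens: gear ∉ Right.
Only one drawer left: rivet ∈ North.
Only one drawer left: lens ∈ North.
Only one drawer left: gear ∈ North.
(2) (exactly one): gasket ∈ Right.

North = {gear, lens, rivet}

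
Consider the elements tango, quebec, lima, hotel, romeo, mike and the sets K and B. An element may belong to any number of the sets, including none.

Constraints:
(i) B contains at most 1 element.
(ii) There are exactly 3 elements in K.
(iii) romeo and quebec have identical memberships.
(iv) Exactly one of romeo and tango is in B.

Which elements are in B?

B = {tango}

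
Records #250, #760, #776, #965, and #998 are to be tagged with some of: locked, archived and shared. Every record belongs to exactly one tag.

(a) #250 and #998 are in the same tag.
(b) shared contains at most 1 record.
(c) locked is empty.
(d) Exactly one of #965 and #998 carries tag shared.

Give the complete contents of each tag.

locked = {}; archived = {#250, #760, #776, #998}; shared = {#965}

(c): locked already has 0, so the rest are out.
Suppose #250 ∉ archived: no assignment then satisfies all the clues, so #250 ∈ archived.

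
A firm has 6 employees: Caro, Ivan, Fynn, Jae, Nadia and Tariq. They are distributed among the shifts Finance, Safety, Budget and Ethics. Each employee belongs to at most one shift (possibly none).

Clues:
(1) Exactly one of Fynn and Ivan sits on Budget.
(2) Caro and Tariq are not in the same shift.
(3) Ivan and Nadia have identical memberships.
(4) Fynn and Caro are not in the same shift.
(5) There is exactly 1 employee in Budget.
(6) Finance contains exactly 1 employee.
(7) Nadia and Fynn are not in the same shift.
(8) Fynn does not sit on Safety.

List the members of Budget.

Budget = {Fynn}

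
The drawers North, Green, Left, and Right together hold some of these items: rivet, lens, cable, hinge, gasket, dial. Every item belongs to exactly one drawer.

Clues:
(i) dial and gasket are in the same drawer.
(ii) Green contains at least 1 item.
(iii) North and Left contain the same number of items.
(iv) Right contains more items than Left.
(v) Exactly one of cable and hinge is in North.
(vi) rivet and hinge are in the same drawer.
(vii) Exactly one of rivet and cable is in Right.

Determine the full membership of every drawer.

North = {cable}; Green = {dial, gasket}; Left = {lens}; Right = {hinge, rivet}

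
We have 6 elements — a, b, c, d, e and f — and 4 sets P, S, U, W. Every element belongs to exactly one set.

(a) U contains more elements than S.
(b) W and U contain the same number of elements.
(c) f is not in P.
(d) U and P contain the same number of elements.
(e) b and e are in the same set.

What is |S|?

0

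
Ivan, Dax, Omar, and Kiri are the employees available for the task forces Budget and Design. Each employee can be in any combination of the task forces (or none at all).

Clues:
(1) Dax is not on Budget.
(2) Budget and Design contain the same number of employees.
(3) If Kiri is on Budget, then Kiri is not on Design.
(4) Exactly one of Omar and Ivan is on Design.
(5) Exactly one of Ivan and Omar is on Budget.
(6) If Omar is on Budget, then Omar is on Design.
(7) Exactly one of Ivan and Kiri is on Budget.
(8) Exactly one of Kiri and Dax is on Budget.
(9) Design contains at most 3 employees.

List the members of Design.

Design = {Dax, Omar}

From (1): Dax ∉ Budget.
(8) (exactly one): Kiri ∈ Budget.
(3): Kiri ∉ Design.
(7) (exactly one): Ivan ∉ Budget.
(5) (exactly one): Omar ∈ Budget.
(6): Omar ∈ Design.
(4) (exactly one): Ivan ∉ Design.
Suppose Dax ∉ Design: no assignment then satisfies all the clues, so Dax ∈ Design.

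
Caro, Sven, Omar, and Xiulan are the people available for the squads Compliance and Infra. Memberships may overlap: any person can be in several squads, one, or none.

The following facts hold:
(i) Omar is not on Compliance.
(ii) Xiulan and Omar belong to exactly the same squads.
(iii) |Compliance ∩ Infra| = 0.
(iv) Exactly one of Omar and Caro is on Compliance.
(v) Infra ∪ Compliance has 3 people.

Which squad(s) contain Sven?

Sven: none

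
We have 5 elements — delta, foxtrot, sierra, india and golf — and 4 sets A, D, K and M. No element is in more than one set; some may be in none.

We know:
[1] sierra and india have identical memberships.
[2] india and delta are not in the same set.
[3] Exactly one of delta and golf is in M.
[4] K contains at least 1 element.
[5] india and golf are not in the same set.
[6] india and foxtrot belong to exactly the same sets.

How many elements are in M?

1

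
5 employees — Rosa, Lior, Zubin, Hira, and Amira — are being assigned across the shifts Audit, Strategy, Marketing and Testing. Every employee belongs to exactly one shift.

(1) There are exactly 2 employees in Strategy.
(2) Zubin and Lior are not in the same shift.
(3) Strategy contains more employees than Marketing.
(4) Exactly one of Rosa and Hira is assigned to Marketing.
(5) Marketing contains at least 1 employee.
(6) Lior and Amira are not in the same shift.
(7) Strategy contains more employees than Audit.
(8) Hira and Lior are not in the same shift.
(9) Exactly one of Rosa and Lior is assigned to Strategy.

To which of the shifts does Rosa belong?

Rosa: Strategy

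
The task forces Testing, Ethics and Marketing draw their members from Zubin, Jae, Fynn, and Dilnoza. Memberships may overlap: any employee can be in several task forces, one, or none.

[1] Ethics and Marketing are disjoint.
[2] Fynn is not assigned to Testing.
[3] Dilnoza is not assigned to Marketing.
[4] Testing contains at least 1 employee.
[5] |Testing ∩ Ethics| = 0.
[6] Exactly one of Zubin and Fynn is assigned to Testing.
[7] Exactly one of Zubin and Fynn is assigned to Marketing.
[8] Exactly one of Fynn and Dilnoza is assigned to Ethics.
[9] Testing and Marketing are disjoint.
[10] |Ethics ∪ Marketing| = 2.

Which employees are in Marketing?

Marketing = {Fynn}

From (2): Fynn ∉ Testing.
From (3): Dilnoza ∉ Marketing.
(6) (exactly one): Zubin ∈ Testing.
(9) (disjoint): Zubin ∉ Marketing.
(7) (exactly one): Fynn ∈ Marketing.
(1) (disjoint): Fynn ∉ Ethics.
(8) (exactly one): Dilnoza ∈ Ethics.
Suppose Jae ∈ Marketing: no assignment then satisfies all the clues, so Jae ∉ Marketing.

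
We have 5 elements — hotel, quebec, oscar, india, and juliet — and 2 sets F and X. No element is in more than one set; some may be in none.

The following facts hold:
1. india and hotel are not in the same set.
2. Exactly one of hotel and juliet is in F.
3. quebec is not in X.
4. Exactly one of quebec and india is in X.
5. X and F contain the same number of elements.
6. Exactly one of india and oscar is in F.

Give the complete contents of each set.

F = {hotel, oscar}; X = {india, juliet}

From (3): quebec ∉ X.
(4) (exactly one): india ∈ X.
(6) (exactly one): oscar ∈ F.
(1): hotel ∉ X.
Suppose hotel ∉ F: no assignment then satisfies all the clues, so hotel ∈ F.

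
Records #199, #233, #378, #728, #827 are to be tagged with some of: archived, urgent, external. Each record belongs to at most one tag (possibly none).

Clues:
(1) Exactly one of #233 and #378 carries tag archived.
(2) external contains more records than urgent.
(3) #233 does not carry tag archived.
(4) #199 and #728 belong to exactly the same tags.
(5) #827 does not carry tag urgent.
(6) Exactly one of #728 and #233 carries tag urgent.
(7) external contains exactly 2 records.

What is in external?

external = {#199, #728}

From (3): #233 ∉ archived.
From (5): #827 ∉ urgent.
(1) (exactly one): #378 ∈ archived.
Suppose #199 ∉ external: no assignment then satisfies all the clues, so #199 ∈ external.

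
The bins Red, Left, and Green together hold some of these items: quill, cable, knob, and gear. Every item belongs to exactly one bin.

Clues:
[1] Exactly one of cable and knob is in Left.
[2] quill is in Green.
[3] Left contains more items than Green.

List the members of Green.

Green = {quill}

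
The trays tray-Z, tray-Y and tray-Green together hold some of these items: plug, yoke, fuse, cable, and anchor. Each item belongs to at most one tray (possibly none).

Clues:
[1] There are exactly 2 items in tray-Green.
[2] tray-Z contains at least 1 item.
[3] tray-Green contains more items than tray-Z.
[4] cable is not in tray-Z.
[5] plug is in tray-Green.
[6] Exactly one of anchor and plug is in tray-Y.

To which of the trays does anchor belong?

From (4): cable ∉ tray-Z.
From (5): plug ∈ tray-Green.
(6) (exactly one): anchor ∈ tray-Y.

anchor: tray-Y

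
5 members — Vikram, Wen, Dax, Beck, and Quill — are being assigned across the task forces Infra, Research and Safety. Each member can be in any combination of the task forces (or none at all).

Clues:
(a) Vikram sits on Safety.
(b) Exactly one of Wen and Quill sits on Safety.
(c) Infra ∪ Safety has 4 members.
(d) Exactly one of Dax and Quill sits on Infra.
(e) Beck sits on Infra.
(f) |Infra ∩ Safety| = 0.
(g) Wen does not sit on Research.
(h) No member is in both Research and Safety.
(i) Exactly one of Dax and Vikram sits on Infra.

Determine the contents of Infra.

Infra = {Beck, Dax}

From (a): Vikram ∈ Safety.
From (e): Beck ∈ Infra.
From (g): Wen ∉ Research.
(h) (disjoint): Vikram ∉ Research.
Suppose Vikram ∈ Infra: no assignment then satisfies all the clues, so Vikram ∉ Infra.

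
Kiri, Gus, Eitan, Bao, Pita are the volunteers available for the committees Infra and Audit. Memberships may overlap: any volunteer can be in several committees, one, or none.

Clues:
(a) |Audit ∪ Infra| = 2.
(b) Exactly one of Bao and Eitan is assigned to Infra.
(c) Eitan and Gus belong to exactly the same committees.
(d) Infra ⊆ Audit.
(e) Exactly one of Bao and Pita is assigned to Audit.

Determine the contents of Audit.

Audit = {Bao, Kiri}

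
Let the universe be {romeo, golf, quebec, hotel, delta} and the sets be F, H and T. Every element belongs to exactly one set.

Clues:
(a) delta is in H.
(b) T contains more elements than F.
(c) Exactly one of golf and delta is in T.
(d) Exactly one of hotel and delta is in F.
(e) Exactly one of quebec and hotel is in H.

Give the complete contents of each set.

F = {hotel}; H = {delta, quebec}; T = {golf, romeo}

From (a): delta ∈ H.
(c) (exactly one): golf ∈ T.
(d) (exactly one): hotel ∈ F.
(e) (exactly one): quebec ∈ H.
Suppose romeo ∈ F: no assignment then satisfies all the clues, so romeo ∉ F.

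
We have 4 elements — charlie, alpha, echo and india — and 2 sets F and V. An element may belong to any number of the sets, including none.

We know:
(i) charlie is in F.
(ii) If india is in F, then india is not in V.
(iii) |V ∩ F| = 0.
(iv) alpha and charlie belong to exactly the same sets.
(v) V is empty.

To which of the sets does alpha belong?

alpha: F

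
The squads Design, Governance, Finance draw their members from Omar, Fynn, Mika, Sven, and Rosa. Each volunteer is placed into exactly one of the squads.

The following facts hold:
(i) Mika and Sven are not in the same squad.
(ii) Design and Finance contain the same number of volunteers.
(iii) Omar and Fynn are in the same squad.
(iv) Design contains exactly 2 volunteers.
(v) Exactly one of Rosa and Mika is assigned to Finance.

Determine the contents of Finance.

Finance = {Rosa, Sven}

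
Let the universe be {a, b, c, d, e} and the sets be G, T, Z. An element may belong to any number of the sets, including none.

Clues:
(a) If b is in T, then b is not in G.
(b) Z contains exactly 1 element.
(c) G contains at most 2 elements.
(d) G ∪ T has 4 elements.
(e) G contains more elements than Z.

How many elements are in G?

2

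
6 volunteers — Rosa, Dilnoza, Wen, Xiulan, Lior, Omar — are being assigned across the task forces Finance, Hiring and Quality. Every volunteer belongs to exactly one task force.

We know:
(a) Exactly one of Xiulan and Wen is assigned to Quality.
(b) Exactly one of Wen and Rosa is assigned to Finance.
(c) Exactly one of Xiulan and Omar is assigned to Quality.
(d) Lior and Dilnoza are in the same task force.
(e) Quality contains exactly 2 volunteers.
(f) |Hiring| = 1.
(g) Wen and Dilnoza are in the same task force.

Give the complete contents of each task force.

Finance = {Dilnoza, Lior, Wen}; Hiring = {Omar}; Quality = {Rosa, Xiulan}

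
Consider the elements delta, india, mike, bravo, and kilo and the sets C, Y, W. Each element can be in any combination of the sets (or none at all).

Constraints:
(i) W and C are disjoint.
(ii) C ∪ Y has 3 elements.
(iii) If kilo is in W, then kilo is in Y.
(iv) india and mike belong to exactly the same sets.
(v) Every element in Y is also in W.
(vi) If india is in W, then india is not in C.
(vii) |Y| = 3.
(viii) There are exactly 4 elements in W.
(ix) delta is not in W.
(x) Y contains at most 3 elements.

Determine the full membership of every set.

C = {}; Y = {india, kilo, mike}; W = {bravo, india, kilo, mike}

From (ix): delta ∉ W.
(v) contrapositive: delta ∉ Y.
(viii): only 4 candidates remain for W, so all are in.
(i) (disjoint): india ∉ C.
(i) (disjoint): mike ∉ C.
(i) (disjoint): bravo ∉ C.
(i) (disjoint): kilo ∉ C.
(iii): kilo ∈ Y.
Suppose delta ∈ C: no assignment then satisfies all the clues, so delta ∉ C.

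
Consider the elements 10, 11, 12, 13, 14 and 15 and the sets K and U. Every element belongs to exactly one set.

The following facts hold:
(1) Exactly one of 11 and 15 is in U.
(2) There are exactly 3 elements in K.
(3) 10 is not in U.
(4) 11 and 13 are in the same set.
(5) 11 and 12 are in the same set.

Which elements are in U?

U = {11, 12, 13}

From (3): 10 ∉ U.
Only one set left: 10 ∈ K.
Suppose 11 ∉ U: no assignment then satisfies all the clues, so 11 ∈ U.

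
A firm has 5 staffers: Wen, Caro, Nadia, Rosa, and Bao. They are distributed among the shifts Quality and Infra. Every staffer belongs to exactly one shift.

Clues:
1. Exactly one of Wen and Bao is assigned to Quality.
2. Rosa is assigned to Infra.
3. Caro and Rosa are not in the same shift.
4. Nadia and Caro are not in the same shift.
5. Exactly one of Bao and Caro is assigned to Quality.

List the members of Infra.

From (2): Rosa ∈ Infra.
(3): Caro ∉ Infra.
Only one shift left: Caro ∈ Quality.
(4): Nadia ∉ Quality.
(5) (exactly one): Bao ∉ Quality.
Only one shift left: Nadia ∈ Infra.
Only one shift left: Bao ∈ Infra.
(1) (exactly one): Wen ∈ Quality.

Infra = {Bao, Nadia, Rosa}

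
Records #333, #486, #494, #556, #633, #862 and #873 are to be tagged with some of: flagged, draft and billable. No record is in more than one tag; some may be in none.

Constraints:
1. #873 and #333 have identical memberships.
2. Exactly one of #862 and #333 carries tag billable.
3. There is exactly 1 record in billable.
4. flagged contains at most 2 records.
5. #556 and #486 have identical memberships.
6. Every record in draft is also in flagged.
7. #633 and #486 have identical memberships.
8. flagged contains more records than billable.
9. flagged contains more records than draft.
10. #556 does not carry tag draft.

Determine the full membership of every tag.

From (10): #556 ∉ draft.
(5): #486 matches #556: #486 ∉ draft.
(7): #633 matches #486: #633 ∉ draft.
Suppose #333 ∉ flagged: no assignment then satisfies all the clues, so #333 ∈ flagged.

flagged = {#333, #873}; draft = {}; billable = {#862}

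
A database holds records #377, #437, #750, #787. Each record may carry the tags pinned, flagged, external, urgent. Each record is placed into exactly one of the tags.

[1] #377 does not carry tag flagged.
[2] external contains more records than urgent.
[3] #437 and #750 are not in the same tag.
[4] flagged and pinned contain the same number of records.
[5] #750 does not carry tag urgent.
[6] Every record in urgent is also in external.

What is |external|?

2

From (1): #377 ∉ flagged.
From (5): #750 ∉ urgent.
Suppose #377 ∈ urgent: no assignment then satisfies all the clues, so #377 ∉ urgent.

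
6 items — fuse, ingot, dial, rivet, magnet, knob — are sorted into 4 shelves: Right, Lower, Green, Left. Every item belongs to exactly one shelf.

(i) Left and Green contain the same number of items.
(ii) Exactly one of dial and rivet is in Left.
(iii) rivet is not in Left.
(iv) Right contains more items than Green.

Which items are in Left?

Left = {dial}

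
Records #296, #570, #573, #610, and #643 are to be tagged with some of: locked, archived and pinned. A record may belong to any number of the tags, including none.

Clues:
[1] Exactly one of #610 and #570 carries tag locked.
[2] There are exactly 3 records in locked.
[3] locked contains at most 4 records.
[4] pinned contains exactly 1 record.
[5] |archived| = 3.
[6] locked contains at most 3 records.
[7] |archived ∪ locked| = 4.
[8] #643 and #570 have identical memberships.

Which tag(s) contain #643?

#643: archived, locked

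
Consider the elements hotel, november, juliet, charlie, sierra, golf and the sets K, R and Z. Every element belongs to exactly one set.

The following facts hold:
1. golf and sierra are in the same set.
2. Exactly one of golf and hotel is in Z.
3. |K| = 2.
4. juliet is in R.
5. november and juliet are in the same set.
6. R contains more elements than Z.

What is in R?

R = {charlie, juliet, november}

From (4): juliet ∈ R.
(5): november matches juliet: november ∉ K.
(5): november matches juliet: november ∈ R.
Suppose hotel ∈ R: no assignment then satisfies all the clues, so hotel ∉ R.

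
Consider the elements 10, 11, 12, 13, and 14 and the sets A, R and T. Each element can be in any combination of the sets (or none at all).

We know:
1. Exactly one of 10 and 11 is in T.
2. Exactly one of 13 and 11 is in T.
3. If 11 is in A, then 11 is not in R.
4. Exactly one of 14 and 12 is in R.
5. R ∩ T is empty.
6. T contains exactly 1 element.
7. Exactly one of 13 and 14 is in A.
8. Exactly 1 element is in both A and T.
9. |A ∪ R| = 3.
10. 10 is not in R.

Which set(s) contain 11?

11: A, T

From (10): 10 ∉ R.
Suppose 11 ∉ A: no assignment then satisfies all the clues, so 11 ∈ A.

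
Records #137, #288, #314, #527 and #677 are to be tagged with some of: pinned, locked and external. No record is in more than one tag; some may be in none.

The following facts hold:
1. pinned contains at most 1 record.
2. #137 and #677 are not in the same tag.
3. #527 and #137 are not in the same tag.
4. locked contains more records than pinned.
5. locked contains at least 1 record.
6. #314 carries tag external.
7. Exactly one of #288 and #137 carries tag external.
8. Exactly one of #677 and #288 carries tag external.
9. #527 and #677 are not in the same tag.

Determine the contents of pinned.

pinned = {}

From (6): #314 ∈ external.
Suppose #137 ∈ pinned: no assignment then satisfies all the clues, so #137 ∉ pinned.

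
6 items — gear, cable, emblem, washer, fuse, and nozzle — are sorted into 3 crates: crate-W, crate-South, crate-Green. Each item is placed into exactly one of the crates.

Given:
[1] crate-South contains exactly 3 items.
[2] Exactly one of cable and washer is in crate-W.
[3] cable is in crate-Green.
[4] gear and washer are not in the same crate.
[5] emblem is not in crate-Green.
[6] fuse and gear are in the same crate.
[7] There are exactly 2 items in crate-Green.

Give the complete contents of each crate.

crate-W = {washer}; crate-South = {emblem, fuse, gear}; crate-Green = {cable, nozzle}

From (3): cable ∈ crate-Green.
From (5): emblem ∉ crate-Green.
(2) (exactly one): washer ∈ crate-W.
(4): gear ∉ crate-W.
(6): fuse matches gear: fuse ∉ crate-W.
Suppose gear ∉ crate-South: no assignment then satisfies all the clues, so gear ∈ crate-South.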